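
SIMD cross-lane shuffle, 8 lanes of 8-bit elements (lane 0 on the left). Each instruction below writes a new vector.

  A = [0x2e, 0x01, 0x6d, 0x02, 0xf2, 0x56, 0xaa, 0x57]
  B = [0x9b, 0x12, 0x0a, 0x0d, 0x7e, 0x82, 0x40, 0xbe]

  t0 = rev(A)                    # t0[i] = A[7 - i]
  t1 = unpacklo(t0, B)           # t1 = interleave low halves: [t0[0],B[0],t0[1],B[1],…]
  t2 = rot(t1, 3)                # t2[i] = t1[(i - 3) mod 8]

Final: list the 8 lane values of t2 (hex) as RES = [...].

RES = [ 0x0a  0xf2  0x0d  0x57  0x9b  0xaa  0x12  0x56 ]

  t0: 57 aa 56 f2 02 6d 01 2e
  t1: 57 9b aa 12 56 0a f2 0d
  t2: 0a f2 0d 57 9b aa 12 56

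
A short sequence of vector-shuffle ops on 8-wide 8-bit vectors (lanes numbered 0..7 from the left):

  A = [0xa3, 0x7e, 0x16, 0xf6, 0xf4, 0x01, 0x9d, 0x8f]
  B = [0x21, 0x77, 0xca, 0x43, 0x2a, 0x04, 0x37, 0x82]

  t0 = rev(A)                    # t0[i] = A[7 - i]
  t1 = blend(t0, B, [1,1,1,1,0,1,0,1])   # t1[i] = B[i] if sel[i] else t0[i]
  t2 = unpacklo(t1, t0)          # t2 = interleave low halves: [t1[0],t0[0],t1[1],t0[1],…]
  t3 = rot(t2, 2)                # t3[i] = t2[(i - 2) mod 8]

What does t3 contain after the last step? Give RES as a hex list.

RES = [0x43, 0xf4, 0x21, 0x8f, 0x77, 0x9d, 0xca, 0x01]

  t0: 8f 9d 01 f4 f6 16 7e a3
  t1: 21 77 ca 43 f6 04 7e 82
  t2: 21 8f 77 9d ca 01 43 f4
  t3: 43 f4 21 8f 77 9d ca 01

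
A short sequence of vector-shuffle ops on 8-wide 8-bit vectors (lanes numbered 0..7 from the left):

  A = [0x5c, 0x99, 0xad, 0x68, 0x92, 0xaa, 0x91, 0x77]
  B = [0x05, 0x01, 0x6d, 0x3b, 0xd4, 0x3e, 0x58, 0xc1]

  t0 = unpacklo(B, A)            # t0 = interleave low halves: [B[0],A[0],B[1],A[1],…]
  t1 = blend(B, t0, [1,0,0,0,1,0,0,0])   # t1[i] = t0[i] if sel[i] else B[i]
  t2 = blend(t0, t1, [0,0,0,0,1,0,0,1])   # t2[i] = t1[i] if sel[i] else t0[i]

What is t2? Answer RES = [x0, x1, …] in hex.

→ t0 |05|5c|01|99|6d|ad|3b|68|
→ t1 |05|01|6d|3b|6d|3e|58|c1|
→ t2 |05|5c|01|99|6d|ad|3b|c1|

RES = [ 0x05  0x5c  0x01  0x99  0x6d  0xad  0x3b  0xc1 ]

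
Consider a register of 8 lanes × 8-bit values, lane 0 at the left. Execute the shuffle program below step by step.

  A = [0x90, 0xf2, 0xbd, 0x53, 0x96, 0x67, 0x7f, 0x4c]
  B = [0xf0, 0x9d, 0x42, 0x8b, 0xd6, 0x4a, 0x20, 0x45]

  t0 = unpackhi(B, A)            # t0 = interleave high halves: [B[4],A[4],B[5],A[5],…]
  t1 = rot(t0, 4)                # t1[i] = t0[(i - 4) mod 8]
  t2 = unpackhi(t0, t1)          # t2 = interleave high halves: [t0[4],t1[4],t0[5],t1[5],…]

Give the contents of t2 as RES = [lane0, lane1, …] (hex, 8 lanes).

  t0: d6 96 4a 67 20 7f 45 4c
  t1: 20 7f 45 4c d6 96 4a 67
  t2: 20 d6 7f 96 45 4a 4c 67

RES = [ 0x20  0xd6  0x7f  0x96  0x45  0x4a  0x4c  0x67 ]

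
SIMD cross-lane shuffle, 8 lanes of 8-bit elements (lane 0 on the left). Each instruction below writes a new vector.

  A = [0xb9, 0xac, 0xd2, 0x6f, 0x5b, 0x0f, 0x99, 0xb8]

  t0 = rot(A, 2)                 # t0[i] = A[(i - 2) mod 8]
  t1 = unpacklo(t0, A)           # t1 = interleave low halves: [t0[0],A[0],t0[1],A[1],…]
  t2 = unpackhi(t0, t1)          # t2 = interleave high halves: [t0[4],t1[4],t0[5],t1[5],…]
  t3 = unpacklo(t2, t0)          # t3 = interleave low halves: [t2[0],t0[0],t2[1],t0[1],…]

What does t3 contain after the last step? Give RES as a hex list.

→ t0 |99|b8|b9|ac|d2|6f|5b|0f|
→ t1 |99|b9|b8|ac|b9|d2|ac|6f|
→ t2 |d2|b9|6f|d2|5b|ac|0f|6f|
→ t3 |d2|99|b9|b8|6f|b9|d2|ac|

RES = [0xd2, 0x99, 0xb9, 0xb8, 0x6f, 0xb9, 0xd2, 0xac]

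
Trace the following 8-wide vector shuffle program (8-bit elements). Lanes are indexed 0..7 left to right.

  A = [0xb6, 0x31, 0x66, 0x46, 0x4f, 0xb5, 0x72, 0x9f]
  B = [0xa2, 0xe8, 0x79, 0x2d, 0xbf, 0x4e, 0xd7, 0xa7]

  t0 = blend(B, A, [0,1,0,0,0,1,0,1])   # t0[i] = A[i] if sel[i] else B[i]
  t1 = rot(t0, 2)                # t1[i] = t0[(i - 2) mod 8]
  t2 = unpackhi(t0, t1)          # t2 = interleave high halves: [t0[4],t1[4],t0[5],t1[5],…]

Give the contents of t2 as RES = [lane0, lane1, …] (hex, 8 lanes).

t0 = [0xa2, 0x31, 0x79, 0x2d, 0xbf, 0xb5, 0xd7, 0x9f]
t1 = [0xd7, 0x9f, 0xa2, 0x31, 0x79, 0x2d, 0xbf, 0xb5]
t2 = [0xbf, 0x79, 0xb5, 0x2d, 0xd7, 0xbf, 0x9f, 0xb5]

RES = [ 0xbf  0x79  0xb5  0x2d  0xd7  0xbf  0x9f  0xb5 ]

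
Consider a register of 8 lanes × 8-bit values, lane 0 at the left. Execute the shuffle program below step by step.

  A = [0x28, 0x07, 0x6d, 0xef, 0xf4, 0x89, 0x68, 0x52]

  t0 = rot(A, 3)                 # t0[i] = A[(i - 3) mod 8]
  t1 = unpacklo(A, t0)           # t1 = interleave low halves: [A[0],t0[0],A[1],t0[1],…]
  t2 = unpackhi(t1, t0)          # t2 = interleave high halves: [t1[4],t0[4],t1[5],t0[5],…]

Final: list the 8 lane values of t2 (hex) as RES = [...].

  t0: 89 68 52 28 07 6d ef f4
  t1: 28 89 07 68 6d 52 ef 28
  t2: 6d 07 52 6d ef ef 28 f4

RES = [ 0x6d  0x07  0x52  0x6d  0xef  0xef  0x28  0xf4 ]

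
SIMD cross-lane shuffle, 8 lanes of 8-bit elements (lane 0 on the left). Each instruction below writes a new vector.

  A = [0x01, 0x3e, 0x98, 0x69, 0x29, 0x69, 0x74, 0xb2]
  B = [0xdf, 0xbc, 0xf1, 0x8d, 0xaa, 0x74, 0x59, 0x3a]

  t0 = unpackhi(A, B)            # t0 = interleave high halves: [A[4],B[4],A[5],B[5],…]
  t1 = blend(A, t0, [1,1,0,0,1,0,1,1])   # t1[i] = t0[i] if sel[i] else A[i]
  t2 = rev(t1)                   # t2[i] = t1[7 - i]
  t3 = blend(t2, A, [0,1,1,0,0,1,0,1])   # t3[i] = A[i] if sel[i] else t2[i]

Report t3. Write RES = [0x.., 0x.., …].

RES = [ 0x3a  0x3e  0x98  0x74  0x69  0x69  0xaa  0xb2 ]

→ t0 |29|aa|69|74|74|59|b2|3a|
→ t1 |29|aa|98|69|74|69|b2|3a|
→ t2 |3a|b2|69|74|69|98|aa|29|
→ t3 |3a|3e|98|74|69|69|aa|b2|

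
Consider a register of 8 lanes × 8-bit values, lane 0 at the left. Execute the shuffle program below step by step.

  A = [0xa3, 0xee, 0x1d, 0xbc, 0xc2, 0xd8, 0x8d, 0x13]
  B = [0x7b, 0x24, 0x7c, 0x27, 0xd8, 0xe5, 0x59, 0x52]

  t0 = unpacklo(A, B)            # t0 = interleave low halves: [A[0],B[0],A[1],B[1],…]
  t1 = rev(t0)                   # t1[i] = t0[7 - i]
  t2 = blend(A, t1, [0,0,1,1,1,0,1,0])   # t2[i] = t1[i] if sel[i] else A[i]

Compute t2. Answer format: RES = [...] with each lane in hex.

RES = [0xa3, 0xee, 0x7c, 0x1d, 0x24, 0xd8, 0x7b, 0x13]

  t0: a3 7b ee 24 1d 7c bc 27
  t1: 27 bc 7c 1d 24 ee 7b a3
  t2: a3 ee 7c 1d 24 d8 7b 13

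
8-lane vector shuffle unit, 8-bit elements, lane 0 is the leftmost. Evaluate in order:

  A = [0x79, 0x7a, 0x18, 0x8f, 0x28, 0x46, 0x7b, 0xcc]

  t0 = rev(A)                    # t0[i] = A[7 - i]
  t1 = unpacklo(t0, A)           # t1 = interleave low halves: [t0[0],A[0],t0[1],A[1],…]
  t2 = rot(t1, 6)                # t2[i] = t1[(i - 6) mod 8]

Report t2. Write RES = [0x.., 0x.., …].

RES = [0x7b, 0x7a, 0x46, 0x18, 0x28, 0x8f, 0xcc, 0x79]

  t0: cc 7b 46 28 8f 18 7a 79
  t1: cc 79 7b 7a 46 18 28 8f
  t2: 7b 7a 46 18 28 8f cc 79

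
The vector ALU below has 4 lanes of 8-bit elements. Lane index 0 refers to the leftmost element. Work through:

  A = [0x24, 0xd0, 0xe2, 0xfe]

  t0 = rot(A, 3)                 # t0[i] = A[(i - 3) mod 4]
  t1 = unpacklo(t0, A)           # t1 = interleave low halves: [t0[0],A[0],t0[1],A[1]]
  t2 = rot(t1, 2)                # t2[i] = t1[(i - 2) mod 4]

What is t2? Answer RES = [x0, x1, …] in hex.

t0 = [0xd0, 0xe2, 0xfe, 0x24]
t1 = [0xd0, 0x24, 0xe2, 0xd0]
t2 = [0xe2, 0xd0, 0xd0, 0x24]

RES = [0xe2, 0xd0, 0xd0, 0x24]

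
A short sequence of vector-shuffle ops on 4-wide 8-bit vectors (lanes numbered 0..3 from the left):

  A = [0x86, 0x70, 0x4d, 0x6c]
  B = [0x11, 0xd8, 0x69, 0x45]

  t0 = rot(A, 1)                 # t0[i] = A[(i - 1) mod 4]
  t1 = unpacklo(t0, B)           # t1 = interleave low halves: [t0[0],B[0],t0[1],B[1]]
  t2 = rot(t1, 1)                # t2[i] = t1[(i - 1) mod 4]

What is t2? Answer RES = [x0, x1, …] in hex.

RES = [ 0xd8  0x6c  0x11  0x86 ]

  t0: 6c 86 70 4d
  t1: 6c 11 86 d8
  t2: d8 6c 11 86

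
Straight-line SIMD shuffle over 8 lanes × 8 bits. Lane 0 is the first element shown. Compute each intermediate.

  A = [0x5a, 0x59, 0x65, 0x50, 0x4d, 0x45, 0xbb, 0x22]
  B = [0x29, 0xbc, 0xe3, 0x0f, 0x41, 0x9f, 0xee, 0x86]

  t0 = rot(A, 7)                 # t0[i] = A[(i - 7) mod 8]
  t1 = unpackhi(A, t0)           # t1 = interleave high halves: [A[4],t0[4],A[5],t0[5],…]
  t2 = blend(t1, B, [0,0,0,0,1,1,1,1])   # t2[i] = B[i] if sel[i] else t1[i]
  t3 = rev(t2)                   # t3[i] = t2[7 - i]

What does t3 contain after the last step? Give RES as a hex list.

RES = [ 0x86  0xee  0x9f  0x41  0xbb  0x45  0x45  0x4d ]

  t0: 59 65 50 4d 45 bb 22 5a
  t1: 4d 45 45 bb bb 22 22 5a
  t2: 4d 45 45 bb 41 9f ee 86
  t3: 86 ee 9f 41 bb 45 45 4d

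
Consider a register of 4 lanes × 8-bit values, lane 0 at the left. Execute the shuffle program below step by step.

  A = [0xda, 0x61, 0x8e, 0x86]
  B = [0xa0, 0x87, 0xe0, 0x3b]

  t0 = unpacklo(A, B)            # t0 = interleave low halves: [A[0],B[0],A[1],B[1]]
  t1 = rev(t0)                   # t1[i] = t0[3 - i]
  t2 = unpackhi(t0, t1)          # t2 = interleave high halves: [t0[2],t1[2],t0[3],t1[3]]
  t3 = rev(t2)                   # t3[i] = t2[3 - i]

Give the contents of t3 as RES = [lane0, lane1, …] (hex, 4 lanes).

RES = [0xda, 0x87, 0xa0, 0x61]

t0 = [0xda, 0xa0, 0x61, 0x87]
t1 = [0x87, 0x61, 0xa0, 0xda]
t2 = [0x61, 0xa0, 0x87, 0xda]
t3 = [0xda, 0x87, 0xa0, 0x61]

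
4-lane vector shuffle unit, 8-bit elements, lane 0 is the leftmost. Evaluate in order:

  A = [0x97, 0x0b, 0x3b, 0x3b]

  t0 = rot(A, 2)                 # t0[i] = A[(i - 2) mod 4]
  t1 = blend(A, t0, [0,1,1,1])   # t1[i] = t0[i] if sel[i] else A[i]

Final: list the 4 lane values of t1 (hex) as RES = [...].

RES = [ 0x97  0x3b  0x97  0x0b ]

t0 = [0x3b, 0x3b, 0x97, 0x0b]
t1 = [0x97, 0x3b, 0x97, 0x0b]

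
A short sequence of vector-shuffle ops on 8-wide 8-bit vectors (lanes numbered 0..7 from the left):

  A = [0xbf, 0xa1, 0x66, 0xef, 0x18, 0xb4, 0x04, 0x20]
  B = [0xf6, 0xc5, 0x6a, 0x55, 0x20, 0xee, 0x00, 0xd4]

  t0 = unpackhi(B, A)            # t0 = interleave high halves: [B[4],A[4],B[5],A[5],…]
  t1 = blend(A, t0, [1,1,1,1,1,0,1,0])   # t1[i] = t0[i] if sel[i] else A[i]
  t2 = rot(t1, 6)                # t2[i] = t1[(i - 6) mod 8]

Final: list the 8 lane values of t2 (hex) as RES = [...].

RES = [0xee, 0xb4, 0x00, 0xb4, 0xd4, 0x20, 0x20, 0x18]

t0 = [0x20, 0x18, 0xee, 0xb4, 0x00, 0x04, 0xd4, 0x20]
t1 = [0x20, 0x18, 0xee, 0xb4, 0x00, 0xb4, 0xd4, 0x20]
t2 = [0xee, 0xb4, 0x00, 0xb4, 0xd4, 0x20, 0x20, 0x18]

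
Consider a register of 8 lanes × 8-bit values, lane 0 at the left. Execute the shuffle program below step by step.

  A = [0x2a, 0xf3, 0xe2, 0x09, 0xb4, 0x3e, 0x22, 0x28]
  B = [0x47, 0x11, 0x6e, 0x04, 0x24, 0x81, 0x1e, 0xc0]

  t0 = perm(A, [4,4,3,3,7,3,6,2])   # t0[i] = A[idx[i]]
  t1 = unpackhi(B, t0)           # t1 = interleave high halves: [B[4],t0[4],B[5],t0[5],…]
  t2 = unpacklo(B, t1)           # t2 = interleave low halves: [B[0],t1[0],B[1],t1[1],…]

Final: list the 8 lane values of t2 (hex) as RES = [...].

RES = [ 0x47  0x24  0x11  0x28  0x6e  0x81  0x04  0x09 ]

→ t0 |b4|b4|09|09|28|09|22|e2|
→ t1 |24|28|81|09|1e|22|c0|e2|
→ t2 |47|24|11|28|6e|81|04|09|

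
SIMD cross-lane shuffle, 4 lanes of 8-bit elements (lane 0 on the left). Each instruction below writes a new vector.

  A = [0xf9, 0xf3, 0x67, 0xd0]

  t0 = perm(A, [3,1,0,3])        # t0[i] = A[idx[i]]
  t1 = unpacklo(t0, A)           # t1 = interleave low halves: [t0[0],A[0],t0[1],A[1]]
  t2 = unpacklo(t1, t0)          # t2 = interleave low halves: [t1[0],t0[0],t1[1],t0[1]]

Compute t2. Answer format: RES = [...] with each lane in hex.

RES = [ 0xd0  0xd0  0xf9  0xf3 ]

t0 = [0xd0, 0xf3, 0xf9, 0xd0]
t1 = [0xd0, 0xf9, 0xf3, 0xf3]
t2 = [0xd0, 0xd0, 0xf9, 0xf3]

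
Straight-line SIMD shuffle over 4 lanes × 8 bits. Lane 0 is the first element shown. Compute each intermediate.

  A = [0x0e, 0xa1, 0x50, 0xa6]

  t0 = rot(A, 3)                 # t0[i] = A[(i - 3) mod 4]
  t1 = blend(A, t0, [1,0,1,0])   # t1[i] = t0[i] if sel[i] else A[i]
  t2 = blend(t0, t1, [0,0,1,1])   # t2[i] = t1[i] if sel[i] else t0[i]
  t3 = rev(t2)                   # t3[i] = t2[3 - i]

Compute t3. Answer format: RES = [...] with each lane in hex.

RES = [0xa6, 0xa6, 0x50, 0xa1]

  t0: a1 50 a6 0e
  t1: a1 a1 a6 a6
  t2: a1 50 a6 a6
  t3: a6 a6 50 a1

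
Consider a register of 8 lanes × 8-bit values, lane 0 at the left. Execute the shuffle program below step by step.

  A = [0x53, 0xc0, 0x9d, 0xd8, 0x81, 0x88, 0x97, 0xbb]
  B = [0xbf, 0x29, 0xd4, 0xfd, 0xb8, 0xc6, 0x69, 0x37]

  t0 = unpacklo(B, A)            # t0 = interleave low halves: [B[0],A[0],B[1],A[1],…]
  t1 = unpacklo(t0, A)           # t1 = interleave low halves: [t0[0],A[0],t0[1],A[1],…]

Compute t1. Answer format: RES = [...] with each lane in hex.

RES = [0xbf, 0x53, 0x53, 0xc0, 0x29, 0x9d, 0xc0, 0xd8]

  t0: bf 53 29 c0 d4 9d fd d8
  t1: bf 53 53 c0 29 9d c0 d8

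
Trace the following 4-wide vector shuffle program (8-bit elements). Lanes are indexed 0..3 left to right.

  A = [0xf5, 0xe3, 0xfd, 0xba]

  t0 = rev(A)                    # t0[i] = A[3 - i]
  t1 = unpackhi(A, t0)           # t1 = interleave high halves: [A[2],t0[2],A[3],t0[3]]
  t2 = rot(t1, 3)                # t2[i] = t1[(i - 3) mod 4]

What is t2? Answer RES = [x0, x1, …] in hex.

→ t0 |ba|fd|e3|f5|
→ t1 |fd|e3|ba|f5|
→ t2 |e3|ba|f5|fd|

RES = [0xe3, 0xba, 0xf5, 0xfd]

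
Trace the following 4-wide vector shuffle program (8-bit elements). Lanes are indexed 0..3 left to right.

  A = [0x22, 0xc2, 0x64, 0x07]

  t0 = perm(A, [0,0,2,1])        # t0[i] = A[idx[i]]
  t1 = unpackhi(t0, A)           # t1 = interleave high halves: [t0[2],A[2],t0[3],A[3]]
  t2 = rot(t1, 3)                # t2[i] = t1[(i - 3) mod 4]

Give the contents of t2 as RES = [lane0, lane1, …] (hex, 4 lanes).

RES = [0x64, 0xc2, 0x07, 0x64]

t0 = [0x22, 0x22, 0x64, 0xc2]
t1 = [0x64, 0x64, 0xc2, 0x07]
t2 = [0x64, 0xc2, 0x07, 0x64]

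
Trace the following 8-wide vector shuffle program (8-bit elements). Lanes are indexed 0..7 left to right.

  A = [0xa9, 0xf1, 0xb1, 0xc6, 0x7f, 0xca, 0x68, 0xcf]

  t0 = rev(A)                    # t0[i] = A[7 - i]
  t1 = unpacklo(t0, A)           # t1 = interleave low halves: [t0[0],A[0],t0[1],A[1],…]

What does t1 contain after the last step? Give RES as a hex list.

→ t0 |cf|68|ca|7f|c6|b1|f1|a9|
→ t1 |cf|a9|68|f1|ca|b1|7f|c6|

RES = [ 0xcf  0xa9  0x68  0xf1  0xca  0xb1  0x7f  0xc6 ]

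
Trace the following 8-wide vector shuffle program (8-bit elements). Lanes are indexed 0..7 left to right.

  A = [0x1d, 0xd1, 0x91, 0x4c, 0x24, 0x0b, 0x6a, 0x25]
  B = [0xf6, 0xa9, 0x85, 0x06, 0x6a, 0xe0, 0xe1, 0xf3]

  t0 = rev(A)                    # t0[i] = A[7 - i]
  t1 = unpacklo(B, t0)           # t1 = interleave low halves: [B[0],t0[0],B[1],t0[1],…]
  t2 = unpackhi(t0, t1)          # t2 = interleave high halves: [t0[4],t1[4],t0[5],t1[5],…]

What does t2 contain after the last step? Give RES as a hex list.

RES = [0x4c, 0x85, 0x91, 0x0b, 0xd1, 0x06, 0x1d, 0x24]

t0 = [0x25, 0x6a, 0x0b, 0x24, 0x4c, 0x91, 0xd1, 0x1d]
t1 = [0xf6, 0x25, 0xa9, 0x6a, 0x85, 0x0b, 0x06, 0x24]
t2 = [0x4c, 0x85, 0x91, 0x0b, 0xd1, 0x06, 0x1d, 0x24]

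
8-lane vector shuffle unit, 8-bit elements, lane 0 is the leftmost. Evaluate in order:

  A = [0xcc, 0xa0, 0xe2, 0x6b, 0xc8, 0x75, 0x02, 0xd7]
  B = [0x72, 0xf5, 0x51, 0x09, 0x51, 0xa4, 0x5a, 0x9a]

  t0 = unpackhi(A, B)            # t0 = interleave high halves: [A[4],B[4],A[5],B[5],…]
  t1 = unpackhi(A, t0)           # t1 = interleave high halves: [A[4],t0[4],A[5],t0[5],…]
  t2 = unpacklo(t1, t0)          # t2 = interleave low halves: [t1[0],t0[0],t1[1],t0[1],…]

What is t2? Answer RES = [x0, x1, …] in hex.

  t0: c8 51 75 a4 02 5a d7 9a
  t1: c8 02 75 5a 02 d7 d7 9a
  t2: c8 c8 02 51 75 75 5a a4

RES = [ 0xc8  0xc8  0x02  0x51  0x75  0x75  0x5a  0xa4 ]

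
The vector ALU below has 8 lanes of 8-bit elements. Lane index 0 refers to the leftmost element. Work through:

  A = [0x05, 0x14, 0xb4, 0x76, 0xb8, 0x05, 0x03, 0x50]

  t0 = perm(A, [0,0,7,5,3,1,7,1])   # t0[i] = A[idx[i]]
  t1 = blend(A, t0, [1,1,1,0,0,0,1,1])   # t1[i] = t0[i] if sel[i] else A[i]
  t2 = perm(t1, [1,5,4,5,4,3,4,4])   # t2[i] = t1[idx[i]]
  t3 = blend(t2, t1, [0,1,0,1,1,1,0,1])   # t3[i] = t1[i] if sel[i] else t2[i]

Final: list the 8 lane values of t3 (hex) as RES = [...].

RES = [0x05, 0x05, 0xb8, 0x76, 0xb8, 0x05, 0xb8, 0x14]

t0 = [0x05, 0x05, 0x50, 0x05, 0x76, 0x14, 0x50, 0x14]
t1 = [0x05, 0x05, 0x50, 0x76, 0xb8, 0x05, 0x50, 0x14]
t2 = [0x05, 0x05, 0xb8, 0x05, 0xb8, 0x76, 0xb8, 0xb8]
t3 = [0x05, 0x05, 0xb8, 0x76, 0xb8, 0x05, 0xb8, 0x14]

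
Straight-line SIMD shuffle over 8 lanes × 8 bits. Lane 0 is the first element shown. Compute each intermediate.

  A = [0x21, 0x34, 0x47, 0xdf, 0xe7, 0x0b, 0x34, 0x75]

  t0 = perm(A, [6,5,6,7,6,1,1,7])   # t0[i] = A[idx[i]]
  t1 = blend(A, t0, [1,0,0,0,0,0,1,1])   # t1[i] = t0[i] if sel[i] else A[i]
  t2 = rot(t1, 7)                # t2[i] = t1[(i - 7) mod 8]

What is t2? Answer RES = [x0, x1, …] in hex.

RES = [0x34, 0x47, 0xdf, 0xe7, 0x0b, 0x34, 0x75, 0x34]

→ t0 |34|0b|34|75|34|34|34|75|
→ t1 |34|34|47|df|e7|0b|34|75|
→ t2 |34|47|df|e7|0b|34|75|34|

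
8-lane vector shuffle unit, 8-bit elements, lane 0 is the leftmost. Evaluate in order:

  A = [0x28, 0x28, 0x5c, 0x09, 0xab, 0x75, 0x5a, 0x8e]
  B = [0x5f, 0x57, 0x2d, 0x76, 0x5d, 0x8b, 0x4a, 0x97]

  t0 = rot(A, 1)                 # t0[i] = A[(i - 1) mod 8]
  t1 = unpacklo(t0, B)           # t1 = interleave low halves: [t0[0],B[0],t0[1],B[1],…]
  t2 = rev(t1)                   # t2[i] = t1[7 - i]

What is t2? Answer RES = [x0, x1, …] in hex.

RES = [0x76, 0x5c, 0x2d, 0x28, 0x57, 0x28, 0x5f, 0x8e]

t0 = [0x8e, 0x28, 0x28, 0x5c, 0x09, 0xab, 0x75, 0x5a]
t1 = [0x8e, 0x5f, 0x28, 0x57, 0x28, 0x2d, 0x5c, 0x76]
t2 = [0x76, 0x5c, 0x2d, 0x28, 0x57, 0x28, 0x5f, 0x8e]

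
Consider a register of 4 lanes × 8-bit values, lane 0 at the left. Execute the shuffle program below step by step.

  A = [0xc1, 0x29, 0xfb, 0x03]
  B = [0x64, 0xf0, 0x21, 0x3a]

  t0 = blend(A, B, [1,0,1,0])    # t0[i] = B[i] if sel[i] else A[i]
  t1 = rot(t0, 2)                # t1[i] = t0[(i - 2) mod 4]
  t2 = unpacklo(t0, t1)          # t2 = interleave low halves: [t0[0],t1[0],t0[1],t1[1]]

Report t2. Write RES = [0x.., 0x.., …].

RES = [ 0x64  0x21  0x29  0x03 ]

  t0: 64 29 21 03
  t1: 21 03 64 29
  t2: 64 21 29 03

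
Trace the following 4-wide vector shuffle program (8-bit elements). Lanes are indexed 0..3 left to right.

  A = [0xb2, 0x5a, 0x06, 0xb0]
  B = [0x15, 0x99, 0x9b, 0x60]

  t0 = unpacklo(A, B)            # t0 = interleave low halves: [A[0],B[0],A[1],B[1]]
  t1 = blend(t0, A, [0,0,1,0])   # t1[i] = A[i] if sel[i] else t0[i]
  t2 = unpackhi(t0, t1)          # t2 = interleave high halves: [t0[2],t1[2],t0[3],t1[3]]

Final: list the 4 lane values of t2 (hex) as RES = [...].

→ t0 |b2|15|5a|99|
→ t1 |b2|15|06|99|
→ t2 |5a|06|99|99|

RES = [0x5a, 0x06, 0x99, 0x99]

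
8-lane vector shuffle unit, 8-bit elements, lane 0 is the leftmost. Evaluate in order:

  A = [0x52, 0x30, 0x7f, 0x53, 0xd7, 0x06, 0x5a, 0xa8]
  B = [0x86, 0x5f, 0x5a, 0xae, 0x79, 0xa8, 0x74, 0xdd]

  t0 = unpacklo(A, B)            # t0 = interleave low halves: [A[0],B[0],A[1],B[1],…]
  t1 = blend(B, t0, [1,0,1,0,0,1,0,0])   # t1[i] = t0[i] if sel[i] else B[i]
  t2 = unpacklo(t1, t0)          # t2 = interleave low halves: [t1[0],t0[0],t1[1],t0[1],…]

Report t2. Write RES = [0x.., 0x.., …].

RES = [ 0x52  0x52  0x5f  0x86  0x30  0x30  0xae  0x5f ]

→ t0 |52|86|30|5f|7f|5a|53|ae|
→ t1 |52|5f|30|ae|79|5a|74|dd|
→ t2 |52|52|5f|86|30|30|ae|5f|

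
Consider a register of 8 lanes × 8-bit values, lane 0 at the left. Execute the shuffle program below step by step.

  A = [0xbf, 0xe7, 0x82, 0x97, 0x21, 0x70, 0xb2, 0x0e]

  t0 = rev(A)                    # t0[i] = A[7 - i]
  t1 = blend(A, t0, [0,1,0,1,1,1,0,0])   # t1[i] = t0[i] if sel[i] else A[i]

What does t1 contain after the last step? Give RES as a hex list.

  t0: 0e b2 70 21 97 82 e7 bf
  t1: bf b2 82 21 97 82 b2 0e

RES = [0xbf, 0xb2, 0x82, 0x21, 0x97, 0x82, 0xb2, 0x0e]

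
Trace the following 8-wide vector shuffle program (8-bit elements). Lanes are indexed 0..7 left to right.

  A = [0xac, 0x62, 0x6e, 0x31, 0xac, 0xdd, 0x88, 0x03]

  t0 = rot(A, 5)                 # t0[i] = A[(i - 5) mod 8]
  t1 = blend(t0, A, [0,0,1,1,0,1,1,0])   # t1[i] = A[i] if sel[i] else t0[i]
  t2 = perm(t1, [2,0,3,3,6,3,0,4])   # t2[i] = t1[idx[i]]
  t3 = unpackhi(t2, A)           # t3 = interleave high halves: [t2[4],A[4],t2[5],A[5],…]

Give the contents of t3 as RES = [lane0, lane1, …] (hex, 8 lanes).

→ t0 |31|ac|dd|88|03|ac|62|6e|
→ t1 |31|ac|6e|31|03|dd|88|6e|
→ t2 |6e|31|31|31|88|31|31|03|
→ t3 |88|ac|31|dd|31|88|03|03|

RES = [ 0x88  0xac  0x31  0xdd  0x31  0x88  0x03  0x03 ]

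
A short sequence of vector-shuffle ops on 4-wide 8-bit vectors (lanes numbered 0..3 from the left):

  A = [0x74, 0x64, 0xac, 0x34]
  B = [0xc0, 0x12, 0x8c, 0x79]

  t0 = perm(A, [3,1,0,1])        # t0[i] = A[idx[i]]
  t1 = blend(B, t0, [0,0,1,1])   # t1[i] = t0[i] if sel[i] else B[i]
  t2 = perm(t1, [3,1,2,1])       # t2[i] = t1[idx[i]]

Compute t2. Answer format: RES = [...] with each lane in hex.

RES = [ 0x64  0x12  0x74  0x12 ]

t0 = [0x34, 0x64, 0x74, 0x64]
t1 = [0xc0, 0x12, 0x74, 0x64]
t2 = [0x64, 0x12, 0x74, 0x12]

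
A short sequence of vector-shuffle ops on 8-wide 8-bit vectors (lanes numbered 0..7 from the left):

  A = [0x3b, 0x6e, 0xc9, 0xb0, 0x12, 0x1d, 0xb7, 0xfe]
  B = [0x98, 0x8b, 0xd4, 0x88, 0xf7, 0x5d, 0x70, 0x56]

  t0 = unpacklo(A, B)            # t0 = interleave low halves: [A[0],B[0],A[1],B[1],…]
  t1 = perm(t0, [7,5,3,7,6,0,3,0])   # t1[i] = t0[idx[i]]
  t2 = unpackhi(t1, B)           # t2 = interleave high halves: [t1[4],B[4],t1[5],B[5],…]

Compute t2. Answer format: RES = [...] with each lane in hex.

RES = [ 0xb0  0xf7  0x3b  0x5d  0x8b  0x70  0x3b  0x56 ]

t0 = [0x3b, 0x98, 0x6e, 0x8b, 0xc9, 0xd4, 0xb0, 0x88]
t1 = [0x88, 0xd4, 0x8b, 0x88, 0xb0, 0x3b, 0x8b, 0x3b]
t2 = [0xb0, 0xf7, 0x3b, 0x5d, 0x8b, 0x70, 0x3b, 0x56]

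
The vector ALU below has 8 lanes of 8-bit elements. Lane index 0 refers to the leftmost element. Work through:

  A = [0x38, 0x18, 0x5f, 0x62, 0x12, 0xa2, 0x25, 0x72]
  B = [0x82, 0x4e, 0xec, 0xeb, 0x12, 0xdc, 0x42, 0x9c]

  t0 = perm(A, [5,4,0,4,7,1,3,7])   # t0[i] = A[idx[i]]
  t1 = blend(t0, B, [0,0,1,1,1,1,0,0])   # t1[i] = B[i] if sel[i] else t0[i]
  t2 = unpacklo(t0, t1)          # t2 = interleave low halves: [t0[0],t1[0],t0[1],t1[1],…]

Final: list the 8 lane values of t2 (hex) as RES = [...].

RES = [ 0xa2  0xa2  0x12  0x12  0x38  0xec  0x12  0xeb ]

→ t0 |a2|12|38|12|72|18|62|72|
→ t1 |a2|12|ec|eb|12|dc|62|72|
→ t2 |a2|a2|12|12|38|ec|12|eb|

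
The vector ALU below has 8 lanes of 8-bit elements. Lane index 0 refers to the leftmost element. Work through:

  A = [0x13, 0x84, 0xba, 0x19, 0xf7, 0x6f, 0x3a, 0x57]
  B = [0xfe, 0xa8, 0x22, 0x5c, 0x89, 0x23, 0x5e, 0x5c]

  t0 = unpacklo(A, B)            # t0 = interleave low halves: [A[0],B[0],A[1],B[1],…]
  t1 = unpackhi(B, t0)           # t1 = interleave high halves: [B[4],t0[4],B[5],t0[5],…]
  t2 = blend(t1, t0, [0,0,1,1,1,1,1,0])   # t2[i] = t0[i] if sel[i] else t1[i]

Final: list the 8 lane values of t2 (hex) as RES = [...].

→ t0 |13|fe|84|a8|ba|22|19|5c|
→ t1 |89|ba|23|22|5e|19|5c|5c|
→ t2 |89|ba|84|a8|ba|22|19|5c|

RES = [ 0x89  0xba  0x84  0xa8  0xba  0x22  0x19  0x5c ]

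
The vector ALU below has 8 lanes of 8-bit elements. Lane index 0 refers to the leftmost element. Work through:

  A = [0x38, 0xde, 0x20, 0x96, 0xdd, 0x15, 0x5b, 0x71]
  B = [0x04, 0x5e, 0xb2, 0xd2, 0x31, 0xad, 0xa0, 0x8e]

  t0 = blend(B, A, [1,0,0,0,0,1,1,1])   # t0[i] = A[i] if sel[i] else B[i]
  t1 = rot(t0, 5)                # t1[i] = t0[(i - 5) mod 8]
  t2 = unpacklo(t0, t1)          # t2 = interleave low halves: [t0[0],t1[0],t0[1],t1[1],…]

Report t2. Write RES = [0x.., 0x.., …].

→ t0 |38|5e|b2|d2|31|15|5b|71|
→ t1 |d2|31|15|5b|71|38|5e|b2|
→ t2 |38|d2|5e|31|b2|15|d2|5b|

RES = [0x38, 0xd2, 0x5e, 0x31, 0xb2, 0x15, 0xd2, 0x5b]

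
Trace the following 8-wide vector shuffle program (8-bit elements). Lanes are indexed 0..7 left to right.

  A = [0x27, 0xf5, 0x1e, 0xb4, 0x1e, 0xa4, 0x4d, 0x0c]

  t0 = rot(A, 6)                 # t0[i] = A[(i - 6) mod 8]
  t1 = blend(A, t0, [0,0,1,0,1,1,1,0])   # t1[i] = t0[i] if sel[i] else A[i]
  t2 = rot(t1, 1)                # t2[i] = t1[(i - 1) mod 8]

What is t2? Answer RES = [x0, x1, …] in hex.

RES = [ 0x0c  0x27  0xf5  0x1e  0xb4  0x4d  0x0c  0x27 ]

→ t0 |1e|b4|1e|a4|4d|0c|27|f5|
→ t1 |27|f5|1e|b4|4d|0c|27|0c|
→ t2 |0c|27|f5|1e|b4|4d|0c|27|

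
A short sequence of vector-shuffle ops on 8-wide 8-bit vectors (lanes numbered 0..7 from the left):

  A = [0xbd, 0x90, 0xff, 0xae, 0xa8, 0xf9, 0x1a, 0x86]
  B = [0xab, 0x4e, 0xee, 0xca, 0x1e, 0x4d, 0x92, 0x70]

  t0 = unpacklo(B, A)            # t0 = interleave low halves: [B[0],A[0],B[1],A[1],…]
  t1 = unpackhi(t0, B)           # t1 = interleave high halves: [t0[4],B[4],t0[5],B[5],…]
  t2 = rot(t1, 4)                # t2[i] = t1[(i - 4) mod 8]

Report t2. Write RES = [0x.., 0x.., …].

  t0: ab bd 4e 90 ee ff ca ae
  t1: ee 1e ff 4d ca 92 ae 70
  t2: ca 92 ae 70 ee 1e ff 4d

RES = [0xca, 0x92, 0xae, 0x70, 0xee, 0x1e, 0xff, 0x4d]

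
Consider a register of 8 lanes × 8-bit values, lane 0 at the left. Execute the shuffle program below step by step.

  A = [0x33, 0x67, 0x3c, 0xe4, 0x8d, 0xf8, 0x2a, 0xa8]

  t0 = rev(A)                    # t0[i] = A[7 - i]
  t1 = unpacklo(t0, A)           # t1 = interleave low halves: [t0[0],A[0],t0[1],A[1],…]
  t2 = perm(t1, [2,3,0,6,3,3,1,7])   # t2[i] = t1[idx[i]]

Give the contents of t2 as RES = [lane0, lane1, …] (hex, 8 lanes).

RES = [ 0x2a  0x67  0xa8  0x8d  0x67  0x67  0x33  0xe4 ]

t0 = [0xa8, 0x2a, 0xf8, 0x8d, 0xe4, 0x3c, 0x67, 0x33]
t1 = [0xa8, 0x33, 0x2a, 0x67, 0xf8, 0x3c, 0x8d, 0xe4]
t2 = [0x2a, 0x67, 0xa8, 0x8d, 0x67, 0x67, 0x33, 0xe4]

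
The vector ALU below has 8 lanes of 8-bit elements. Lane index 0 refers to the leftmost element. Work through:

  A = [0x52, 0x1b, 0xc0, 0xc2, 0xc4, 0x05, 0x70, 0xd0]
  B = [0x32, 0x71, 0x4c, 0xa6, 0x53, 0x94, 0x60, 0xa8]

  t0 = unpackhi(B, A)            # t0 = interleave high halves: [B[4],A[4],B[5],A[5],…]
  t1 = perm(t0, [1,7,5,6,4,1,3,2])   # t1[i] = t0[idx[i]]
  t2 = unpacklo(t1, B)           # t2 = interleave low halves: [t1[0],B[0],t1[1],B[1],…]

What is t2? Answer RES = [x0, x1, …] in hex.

→ t0 |53|c4|94|05|60|70|a8|d0|
→ t1 |c4|d0|70|a8|60|c4|05|94|
→ t2 |c4|32|d0|71|70|4c|a8|a6|

RES = [ 0xc4  0x32  0xd0  0x71  0x70  0x4c  0xa8  0xa6 ]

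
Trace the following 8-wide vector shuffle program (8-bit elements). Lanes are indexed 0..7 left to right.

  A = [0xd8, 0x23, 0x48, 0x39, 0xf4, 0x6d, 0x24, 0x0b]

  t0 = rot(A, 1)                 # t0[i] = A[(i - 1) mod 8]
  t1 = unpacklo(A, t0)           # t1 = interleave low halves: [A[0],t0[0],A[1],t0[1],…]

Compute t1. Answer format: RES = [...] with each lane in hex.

RES = [0xd8, 0x0b, 0x23, 0xd8, 0x48, 0x23, 0x39, 0x48]

→ t0 |0b|d8|23|48|39|f4|6d|24|
→ t1 |d8|0b|23|d8|48|23|39|48|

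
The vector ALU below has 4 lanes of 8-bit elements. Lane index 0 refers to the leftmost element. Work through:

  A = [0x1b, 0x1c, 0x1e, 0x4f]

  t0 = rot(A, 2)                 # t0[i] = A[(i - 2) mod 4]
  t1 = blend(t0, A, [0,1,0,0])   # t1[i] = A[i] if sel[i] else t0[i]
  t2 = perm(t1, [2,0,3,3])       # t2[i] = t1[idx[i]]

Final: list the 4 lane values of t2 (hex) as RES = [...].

t0 = [0x1e, 0x4f, 0x1b, 0x1c]
t1 = [0x1e, 0x1c, 0x1b, 0x1c]
t2 = [0x1b, 0x1e, 0x1c, 0x1c]

RES = [ 0x1b  0x1e  0x1c  0x1c ]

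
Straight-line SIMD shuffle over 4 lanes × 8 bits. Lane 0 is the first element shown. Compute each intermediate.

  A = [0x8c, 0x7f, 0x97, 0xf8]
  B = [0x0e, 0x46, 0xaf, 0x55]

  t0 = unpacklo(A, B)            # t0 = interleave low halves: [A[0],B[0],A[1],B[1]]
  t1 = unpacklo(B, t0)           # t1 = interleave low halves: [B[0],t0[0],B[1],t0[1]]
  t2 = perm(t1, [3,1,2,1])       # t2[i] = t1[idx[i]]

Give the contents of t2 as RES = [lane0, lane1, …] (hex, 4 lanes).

RES = [0x0e, 0x8c, 0x46, 0x8c]

t0 = [0x8c, 0x0e, 0x7f, 0x46]
t1 = [0x0e, 0x8c, 0x46, 0x0e]
t2 = [0x0e, 0x8c, 0x46, 0x8c]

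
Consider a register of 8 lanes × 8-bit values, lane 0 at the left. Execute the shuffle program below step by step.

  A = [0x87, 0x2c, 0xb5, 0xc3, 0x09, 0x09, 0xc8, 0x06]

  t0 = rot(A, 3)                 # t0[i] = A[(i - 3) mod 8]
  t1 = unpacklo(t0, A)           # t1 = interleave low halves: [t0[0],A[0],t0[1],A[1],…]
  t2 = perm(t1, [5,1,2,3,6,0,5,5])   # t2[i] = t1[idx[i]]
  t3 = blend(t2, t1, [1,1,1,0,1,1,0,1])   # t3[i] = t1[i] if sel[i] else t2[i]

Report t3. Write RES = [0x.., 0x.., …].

RES = [ 0x09  0x87  0xc8  0x2c  0x06  0xb5  0xb5  0xc3 ]

t0 = [0x09, 0xc8, 0x06, 0x87, 0x2c, 0xb5, 0xc3, 0x09]
t1 = [0x09, 0x87, 0xc8, 0x2c, 0x06, 0xb5, 0x87, 0xc3]
t2 = [0xb5, 0x87, 0xc8, 0x2c, 0x87, 0x09, 0xb5, 0xb5]
t3 = [0x09, 0x87, 0xc8, 0x2c, 0x06, 0xb5, 0xb5, 0xc3]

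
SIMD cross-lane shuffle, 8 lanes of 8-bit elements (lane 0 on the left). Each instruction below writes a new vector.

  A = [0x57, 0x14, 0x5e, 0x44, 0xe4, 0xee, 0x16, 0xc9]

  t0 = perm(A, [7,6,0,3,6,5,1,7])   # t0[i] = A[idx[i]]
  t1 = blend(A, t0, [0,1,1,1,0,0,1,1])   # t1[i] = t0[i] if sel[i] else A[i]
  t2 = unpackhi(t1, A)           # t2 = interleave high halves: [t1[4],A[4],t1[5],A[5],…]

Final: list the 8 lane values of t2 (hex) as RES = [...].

RES = [0xe4, 0xe4, 0xee, 0xee, 0x14, 0x16, 0xc9, 0xc9]

  t0: c9 16 57 44 16 ee 14 c9
  t1: 57 16 57 44 e4 ee 14 c9
  t2: e4 e4 ee ee 14 16 c9 c9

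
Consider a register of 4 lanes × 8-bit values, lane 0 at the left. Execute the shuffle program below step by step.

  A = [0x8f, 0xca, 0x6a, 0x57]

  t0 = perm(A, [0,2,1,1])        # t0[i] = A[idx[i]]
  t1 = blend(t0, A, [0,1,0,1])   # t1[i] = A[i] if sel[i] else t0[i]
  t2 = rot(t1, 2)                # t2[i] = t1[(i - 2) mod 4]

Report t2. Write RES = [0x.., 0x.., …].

→ t0 |8f|6a|ca|ca|
→ t1 |8f|ca|ca|57|
→ t2 |ca|57|8f|ca|

RES = [0xca, 0x57, 0x8f, 0xca]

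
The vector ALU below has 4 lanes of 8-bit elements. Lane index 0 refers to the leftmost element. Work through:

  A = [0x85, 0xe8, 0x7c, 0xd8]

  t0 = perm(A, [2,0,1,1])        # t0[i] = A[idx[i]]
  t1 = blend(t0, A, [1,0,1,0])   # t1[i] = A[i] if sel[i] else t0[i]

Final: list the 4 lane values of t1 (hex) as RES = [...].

  t0: 7c 85 e8 e8
  t1: 85 85 7c e8

RES = [0x85, 0x85, 0x7c, 0xe8]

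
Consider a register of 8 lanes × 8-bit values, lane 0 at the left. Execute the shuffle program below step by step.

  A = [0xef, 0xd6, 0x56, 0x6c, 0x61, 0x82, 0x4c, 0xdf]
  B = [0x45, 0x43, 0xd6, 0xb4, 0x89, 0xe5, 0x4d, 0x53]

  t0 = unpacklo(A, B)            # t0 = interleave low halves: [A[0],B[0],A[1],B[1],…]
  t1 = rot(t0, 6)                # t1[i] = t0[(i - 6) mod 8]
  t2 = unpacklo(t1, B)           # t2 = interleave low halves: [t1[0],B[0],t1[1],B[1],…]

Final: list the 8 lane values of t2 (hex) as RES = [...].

→ t0 |ef|45|d6|43|56|d6|6c|b4|
→ t1 |d6|43|56|d6|6c|b4|ef|45|
→ t2 |d6|45|43|43|56|d6|d6|b4|

RES = [ 0xd6  0x45  0x43  0x43  0x56  0xd6  0xd6  0xb4 ]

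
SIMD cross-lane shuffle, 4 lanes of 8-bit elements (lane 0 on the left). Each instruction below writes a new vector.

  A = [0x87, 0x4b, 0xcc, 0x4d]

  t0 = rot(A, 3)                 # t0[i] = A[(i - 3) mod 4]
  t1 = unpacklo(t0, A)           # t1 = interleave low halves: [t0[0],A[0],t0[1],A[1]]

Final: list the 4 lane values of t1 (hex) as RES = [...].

RES = [0x4b, 0x87, 0xcc, 0x4b]

→ t0 |4b|cc|4d|87|
→ t1 |4b|87|cc|4b|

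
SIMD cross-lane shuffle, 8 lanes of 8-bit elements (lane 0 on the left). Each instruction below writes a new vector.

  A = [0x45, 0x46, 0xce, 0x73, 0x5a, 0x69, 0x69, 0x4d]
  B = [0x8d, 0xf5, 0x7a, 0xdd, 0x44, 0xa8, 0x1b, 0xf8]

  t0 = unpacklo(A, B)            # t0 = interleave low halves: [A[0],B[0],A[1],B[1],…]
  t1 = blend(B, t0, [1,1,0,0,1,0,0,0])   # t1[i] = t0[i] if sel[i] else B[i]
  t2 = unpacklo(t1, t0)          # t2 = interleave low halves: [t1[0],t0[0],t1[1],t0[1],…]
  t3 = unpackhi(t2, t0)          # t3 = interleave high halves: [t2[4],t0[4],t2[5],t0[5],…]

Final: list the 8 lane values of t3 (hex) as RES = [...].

RES = [ 0x7a  0xce  0x46  0x7a  0xdd  0x73  0xf5  0xdd ]

  t0: 45 8d 46 f5 ce 7a 73 dd
  t1: 45 8d 7a dd ce a8 1b f8
  t2: 45 45 8d 8d 7a 46 dd f5
  t3: 7a ce 46 7a dd 73 f5 dd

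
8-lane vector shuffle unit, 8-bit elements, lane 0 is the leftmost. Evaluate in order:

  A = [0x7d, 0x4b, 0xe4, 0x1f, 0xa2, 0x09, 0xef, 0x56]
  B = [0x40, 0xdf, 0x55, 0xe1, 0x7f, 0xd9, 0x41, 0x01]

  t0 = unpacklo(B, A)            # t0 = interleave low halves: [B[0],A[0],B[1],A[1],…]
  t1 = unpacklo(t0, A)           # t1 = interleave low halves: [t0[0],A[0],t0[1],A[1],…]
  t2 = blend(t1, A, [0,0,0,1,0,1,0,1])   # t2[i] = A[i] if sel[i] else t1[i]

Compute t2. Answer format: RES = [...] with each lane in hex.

  t0: 40 7d df 4b 55 e4 e1 1f
  t1: 40 7d 7d 4b df e4 4b 1f
  t2: 40 7d 7d 1f df 09 4b 56

RES = [ 0x40  0x7d  0x7d  0x1f  0xdf  0x09  0x4b  0x56 ]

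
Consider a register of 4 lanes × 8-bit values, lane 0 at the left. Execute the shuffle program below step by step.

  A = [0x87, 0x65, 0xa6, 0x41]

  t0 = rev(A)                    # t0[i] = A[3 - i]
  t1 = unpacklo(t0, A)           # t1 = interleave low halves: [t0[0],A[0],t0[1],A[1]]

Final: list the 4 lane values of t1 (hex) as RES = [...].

RES = [ 0x41  0x87  0xa6  0x65 ]

t0 = [0x41, 0xa6, 0x65, 0x87]
t1 = [0x41, 0x87, 0xa6, 0x65]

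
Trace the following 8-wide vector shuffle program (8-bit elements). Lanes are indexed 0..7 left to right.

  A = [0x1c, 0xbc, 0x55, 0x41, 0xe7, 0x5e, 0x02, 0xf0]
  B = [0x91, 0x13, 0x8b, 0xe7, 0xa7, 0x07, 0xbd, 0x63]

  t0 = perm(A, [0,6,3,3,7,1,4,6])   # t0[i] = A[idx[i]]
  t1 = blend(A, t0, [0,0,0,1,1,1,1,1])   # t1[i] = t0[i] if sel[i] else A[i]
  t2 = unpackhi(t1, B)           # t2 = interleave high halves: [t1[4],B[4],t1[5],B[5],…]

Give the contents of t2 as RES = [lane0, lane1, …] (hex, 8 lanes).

RES = [0xf0, 0xa7, 0xbc, 0x07, 0xe7, 0xbd, 0x02, 0x63]

t0 = [0x1c, 0x02, 0x41, 0x41, 0xf0, 0xbc, 0xe7, 0x02]
t1 = [0x1c, 0xbc, 0x55, 0x41, 0xf0, 0xbc, 0xe7, 0x02]
t2 = [0xf0, 0xa7, 0xbc, 0x07, 0xe7, 0xbd, 0x02, 0x63]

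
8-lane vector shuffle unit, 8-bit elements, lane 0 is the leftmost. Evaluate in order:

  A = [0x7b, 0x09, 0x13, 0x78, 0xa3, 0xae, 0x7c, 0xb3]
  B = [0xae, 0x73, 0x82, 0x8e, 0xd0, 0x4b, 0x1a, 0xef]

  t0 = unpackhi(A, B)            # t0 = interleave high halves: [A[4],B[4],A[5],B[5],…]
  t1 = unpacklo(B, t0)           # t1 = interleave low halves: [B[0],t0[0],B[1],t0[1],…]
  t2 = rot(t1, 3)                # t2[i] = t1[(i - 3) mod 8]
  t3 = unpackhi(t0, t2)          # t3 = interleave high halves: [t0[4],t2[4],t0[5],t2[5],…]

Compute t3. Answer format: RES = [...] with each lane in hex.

RES = [ 0x7c  0xa3  0x1a  0x73  0xb3  0xd0  0xef  0x82 ]

  t0: a3 d0 ae 4b 7c 1a b3 ef
  t1: ae a3 73 d0 82 ae 8e 4b
  t2: ae 8e 4b ae a3 73 d0 82
  t3: 7c a3 1a 73 b3 d0 ef 82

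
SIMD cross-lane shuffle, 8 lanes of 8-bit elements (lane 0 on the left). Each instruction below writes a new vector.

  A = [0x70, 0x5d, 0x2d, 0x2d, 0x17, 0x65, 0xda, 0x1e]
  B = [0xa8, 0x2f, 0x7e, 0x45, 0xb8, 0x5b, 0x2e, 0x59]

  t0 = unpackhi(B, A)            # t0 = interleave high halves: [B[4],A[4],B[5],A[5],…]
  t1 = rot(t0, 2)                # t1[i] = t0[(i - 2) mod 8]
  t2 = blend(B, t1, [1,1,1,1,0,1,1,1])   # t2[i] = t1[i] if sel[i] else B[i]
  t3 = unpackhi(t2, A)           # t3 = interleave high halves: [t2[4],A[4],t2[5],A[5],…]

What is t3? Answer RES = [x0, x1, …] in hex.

→ t0 |b8|17|5b|65|2e|da|59|1e|
→ t1 |59|1e|b8|17|5b|65|2e|da|
→ t2 |59|1e|b8|17|b8|65|2e|da|
→ t3 |b8|17|65|65|2e|da|da|1e|

RES = [ 0xb8  0x17  0x65  0x65  0x2e  0xda  0xda  0x1e ]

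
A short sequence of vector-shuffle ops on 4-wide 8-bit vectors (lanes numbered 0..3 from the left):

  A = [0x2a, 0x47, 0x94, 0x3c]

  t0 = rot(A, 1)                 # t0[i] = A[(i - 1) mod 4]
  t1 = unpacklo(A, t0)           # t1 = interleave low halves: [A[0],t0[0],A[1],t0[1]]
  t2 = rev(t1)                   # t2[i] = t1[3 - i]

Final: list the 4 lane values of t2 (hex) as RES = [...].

  t0: 3c 2a 47 94
  t1: 2a 3c 47 2a
  t2: 2a 47 3c 2a

RES = [0x2a, 0x47, 0x3c, 0x2a]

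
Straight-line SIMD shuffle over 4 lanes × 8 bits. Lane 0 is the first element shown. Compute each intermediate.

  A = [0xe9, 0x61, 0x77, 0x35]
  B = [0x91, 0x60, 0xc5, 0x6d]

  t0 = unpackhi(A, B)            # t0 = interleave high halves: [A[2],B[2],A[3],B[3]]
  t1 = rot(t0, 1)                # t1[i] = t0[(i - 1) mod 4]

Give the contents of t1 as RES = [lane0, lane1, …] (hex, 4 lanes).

RES = [0x6d, 0x77, 0xc5, 0x35]

t0 = [0x77, 0xc5, 0x35, 0x6d]
t1 = [0x6d, 0x77, 0xc5, 0x35]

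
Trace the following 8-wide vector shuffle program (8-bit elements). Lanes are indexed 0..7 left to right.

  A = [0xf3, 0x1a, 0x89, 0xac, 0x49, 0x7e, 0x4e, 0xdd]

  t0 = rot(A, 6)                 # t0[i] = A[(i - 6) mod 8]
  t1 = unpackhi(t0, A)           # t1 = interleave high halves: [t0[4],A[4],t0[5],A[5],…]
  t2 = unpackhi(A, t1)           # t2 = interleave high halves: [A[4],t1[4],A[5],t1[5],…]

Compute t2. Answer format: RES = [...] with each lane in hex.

RES = [ 0x49  0xf3  0x7e  0x4e  0x4e  0x1a  0xdd  0xdd ]

→ t0 |89|ac|49|7e|4e|dd|f3|1a|
→ t1 |4e|49|dd|7e|f3|4e|1a|dd|
→ t2 |49|f3|7e|4e|4e|1a|dd|dd|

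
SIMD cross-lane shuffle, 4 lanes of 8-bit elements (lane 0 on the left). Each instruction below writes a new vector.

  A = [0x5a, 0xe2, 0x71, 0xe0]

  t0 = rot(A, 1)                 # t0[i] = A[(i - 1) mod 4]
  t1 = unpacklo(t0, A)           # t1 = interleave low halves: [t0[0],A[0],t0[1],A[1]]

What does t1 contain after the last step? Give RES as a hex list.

RES = [ 0xe0  0x5a  0x5a  0xe2 ]

  t0: e0 5a e2 71
  t1: e0 5a 5a e2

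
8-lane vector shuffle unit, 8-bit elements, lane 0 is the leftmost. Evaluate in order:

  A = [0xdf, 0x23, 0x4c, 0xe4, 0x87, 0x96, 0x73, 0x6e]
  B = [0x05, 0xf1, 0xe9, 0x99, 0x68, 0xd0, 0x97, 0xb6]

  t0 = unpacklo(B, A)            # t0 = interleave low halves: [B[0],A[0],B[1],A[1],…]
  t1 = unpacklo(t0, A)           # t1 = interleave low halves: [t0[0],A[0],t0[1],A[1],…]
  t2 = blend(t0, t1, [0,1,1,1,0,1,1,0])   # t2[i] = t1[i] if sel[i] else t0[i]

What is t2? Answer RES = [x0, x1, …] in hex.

RES = [ 0x05  0xdf  0xdf  0x23  0xe9  0x4c  0x23  0xe4 ]

  t0: 05 df f1 23 e9 4c 99 e4
  t1: 05 df df 23 f1 4c 23 e4
  t2: 05 df df 23 e9 4c 23 e4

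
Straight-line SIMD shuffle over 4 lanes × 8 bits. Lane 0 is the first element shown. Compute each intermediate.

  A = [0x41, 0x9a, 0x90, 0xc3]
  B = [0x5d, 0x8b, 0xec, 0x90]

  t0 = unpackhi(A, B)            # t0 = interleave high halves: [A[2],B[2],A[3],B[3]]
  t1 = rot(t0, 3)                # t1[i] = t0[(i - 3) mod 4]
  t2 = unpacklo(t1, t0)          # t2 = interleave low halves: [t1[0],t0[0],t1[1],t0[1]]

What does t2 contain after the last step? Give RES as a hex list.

RES = [ 0xec  0x90  0xc3  0xec ]

  t0: 90 ec c3 90
  t1: ec c3 90 90
  t2: ec 90 c3 ec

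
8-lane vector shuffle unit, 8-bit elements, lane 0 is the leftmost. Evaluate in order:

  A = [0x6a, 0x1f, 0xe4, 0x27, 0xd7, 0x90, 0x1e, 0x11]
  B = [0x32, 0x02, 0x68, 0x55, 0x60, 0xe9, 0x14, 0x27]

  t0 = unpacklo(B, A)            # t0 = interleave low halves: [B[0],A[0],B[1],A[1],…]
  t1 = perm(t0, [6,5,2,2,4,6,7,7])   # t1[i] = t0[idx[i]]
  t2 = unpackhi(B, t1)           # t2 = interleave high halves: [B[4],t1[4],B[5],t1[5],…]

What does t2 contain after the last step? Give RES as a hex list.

  t0: 32 6a 02 1f 68 e4 55 27
  t1: 55 e4 02 02 68 55 27 27
  t2: 60 68 e9 55 14 27 27 27

RES = [ 0x60  0x68  0xe9  0x55  0x14  0x27  0x27  0x27 ]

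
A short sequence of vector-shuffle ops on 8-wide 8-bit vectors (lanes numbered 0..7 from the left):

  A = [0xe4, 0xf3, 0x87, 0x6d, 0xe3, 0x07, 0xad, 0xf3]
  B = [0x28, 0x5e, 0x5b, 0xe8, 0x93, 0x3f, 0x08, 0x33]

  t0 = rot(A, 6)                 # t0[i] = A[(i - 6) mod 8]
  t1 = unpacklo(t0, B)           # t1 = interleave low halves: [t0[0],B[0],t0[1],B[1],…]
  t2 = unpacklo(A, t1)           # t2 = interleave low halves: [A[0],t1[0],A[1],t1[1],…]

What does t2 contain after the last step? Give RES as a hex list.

RES = [0xe4, 0x87, 0xf3, 0x28, 0x87, 0x6d, 0x6d, 0x5e]

  t0: 87 6d e3 07 ad f3 e4 f3
  t1: 87 28 6d 5e e3 5b 07 e8
  t2: e4 87 f3 28 87 6d 6d 5e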